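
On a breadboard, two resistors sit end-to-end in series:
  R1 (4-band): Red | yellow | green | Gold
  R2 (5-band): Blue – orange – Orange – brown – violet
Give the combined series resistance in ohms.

2406330 Ω

R1: red, yellow → 24; green ×10^5 → 2400000 Ω.
R2: blue, orange, orange → 633; brown ×10 → 6330 Ω.
Series: 2400000 + 6330 = 2406330 Ω.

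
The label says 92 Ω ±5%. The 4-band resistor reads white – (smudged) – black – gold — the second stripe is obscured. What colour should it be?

red

92 Ω = 92 × 10^0.
The second band gives digit 2 of the significand, and 2 is red.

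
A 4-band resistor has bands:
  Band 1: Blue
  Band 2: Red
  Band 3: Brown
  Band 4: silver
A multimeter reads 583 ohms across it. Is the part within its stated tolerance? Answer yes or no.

Blue → 6 (first significant figure)
Red → 2 (second significant figure)
Brown → ×10 multiplier
Silver → ±10% tolerance
62 × 10 = 620 Ω
Allowed range: 558 Ω to 682 Ω.
583 ohms lies inside that range.

yes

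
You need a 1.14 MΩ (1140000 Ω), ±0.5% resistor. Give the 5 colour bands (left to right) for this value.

brown, brown, yellow, yellow, green

1140000 Ω = 114 × 10^4.
1 → brown
1 → brown
4 → yellow
Multiplier 10^4 → yellow.
±0.5% tolerance → green.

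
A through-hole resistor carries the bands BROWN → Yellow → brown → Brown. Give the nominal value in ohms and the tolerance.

140 Ω ±1%

Brown → 1 (first significant figure)
Yellow → 4 (second significant figure)
Brown → ×10 multiplier
Brown → ±1% tolerance
14 × 10 = 140 Ω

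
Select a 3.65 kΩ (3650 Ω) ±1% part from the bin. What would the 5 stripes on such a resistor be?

3650 Ω = 365 × 10^1.
3 → orange
6 → blue
5 → green
Multiplier 10^1 → brown.
±1% tolerance → brown.

orange, blue, green, brown, brown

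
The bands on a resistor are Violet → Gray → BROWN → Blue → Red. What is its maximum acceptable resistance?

796620000 Ω

Violet → 7 (first significant figure)
Grey → 8 (second significant figure)
Brown → 1 (third significant figure)
Blue → ×10^6 multiplier
Red → ±2% tolerance
781 × 1000000 = 781000000 Ω
Maximum = 781000000 × (1 + 2/100) = 796620000 Ω.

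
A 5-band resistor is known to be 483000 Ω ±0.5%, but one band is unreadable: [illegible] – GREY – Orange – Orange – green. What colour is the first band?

yellow

483000 Ω = 483 × 10^3.
The first band gives digit 4 of the significand, and 4 is yellow.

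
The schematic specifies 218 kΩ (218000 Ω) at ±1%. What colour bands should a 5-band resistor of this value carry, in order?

red, brown, grey, orange, brown

218000 Ω = 218 × 10^3.
2 → red
1 → brown
8 → grey
Multiplier 10^3 → orange.
±1% tolerance → brown.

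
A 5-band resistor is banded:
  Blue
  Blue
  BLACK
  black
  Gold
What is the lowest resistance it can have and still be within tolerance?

Blue → 6 (first significant figure)
Blue → 6 (second significant figure)
Black → 0 (third significant figure)
Black → ×1 multiplier
Gold → ±5% tolerance
660 × 1 = 660 Ω
Lowest = 660 × (1 − 5/100) = 627 Ω.

627 Ω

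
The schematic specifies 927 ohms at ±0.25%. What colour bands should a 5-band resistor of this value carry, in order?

927 Ω = 927 × 10^0.
9 → white
2 → red
7 → violet
Multiplier 10^0 → black.
±0.25% tolerance → blue.

white, red, violet, black, blue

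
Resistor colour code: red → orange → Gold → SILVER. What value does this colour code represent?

2.3 Ω

Red → 2 (first significant figure)
Orange → 3 (second significant figure)
Gold → ×0.1 multiplier
23 × 0.1 = 2.3 Ω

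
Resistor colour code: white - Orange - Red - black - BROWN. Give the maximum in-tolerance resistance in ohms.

941.32 Ω

White → 9 (first significant figure)
Orange → 3 (second significant figure)
Red → 2 (third significant figure)
Black → ×1 multiplier
Brown → ±1% tolerance
932 × 1 = 932 Ω
Maximum = 932 × (1 + 1/100) = 941.32 Ω.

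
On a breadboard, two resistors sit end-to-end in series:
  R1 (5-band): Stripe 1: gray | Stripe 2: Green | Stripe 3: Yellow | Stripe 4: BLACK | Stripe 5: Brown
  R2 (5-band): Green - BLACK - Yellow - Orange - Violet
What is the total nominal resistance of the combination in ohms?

504854 Ω

R1: grey, green, yellow → 854; black ×1 → 854 Ω.
R2: green, black, yellow → 504; orange ×10^3 → 504000 Ω.
Series: 854 + 504000 = 504854 Ω.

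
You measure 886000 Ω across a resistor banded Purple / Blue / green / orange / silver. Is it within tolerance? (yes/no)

Violet → 7 (first significant figure)
Blue → 6 (second significant figure)
Green → 5 (third significant figure)
Orange → ×10^3 multiplier
Silver → ±10% tolerance
765 × 1000 = 765000 Ω
Allowed range: 688500 Ω to 841500 Ω.
886000 Ω lies outside that range.

no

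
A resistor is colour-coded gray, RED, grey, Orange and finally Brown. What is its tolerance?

±1%

The last band, brown, is the tolerance band.
Brown corresponds to ±1%.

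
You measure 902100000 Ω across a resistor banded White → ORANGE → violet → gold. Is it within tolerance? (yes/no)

yes

White → 9 (first significant figure)
Orange → 3 (second significant figure)
Violet → ×10^7 multiplier
Gold → ±5% tolerance
93 × 10000000 = 930000000 Ω
Allowed range: 883500000 Ω to 976500000 Ω.
902100000 Ω lies inside that range.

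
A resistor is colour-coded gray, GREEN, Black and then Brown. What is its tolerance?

±1%

The last band, brown, is the tolerance band.
Brown corresponds to ±1%.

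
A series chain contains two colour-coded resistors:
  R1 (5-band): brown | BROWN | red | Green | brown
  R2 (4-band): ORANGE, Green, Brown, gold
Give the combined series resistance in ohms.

11200350 Ω

R1: brown, brown, red → 112; green ×10^5 → 11200000 Ω.
R2: orange, green → 35; brown ×10 → 350 Ω.
Series: 11200000 + 350 = 11200350 Ω.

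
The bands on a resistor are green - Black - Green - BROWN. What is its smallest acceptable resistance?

Green → 5 (first significant figure)
Black → 0 (second significant figure)
Green → ×10^5 multiplier
Brown → ±1% tolerance
50 × 100000 = 5000000 Ω
Smallest = 5000000 × (1 − 1/100) = 4950000 Ω.

4950000 Ω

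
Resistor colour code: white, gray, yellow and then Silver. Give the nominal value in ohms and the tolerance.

White → 9 (first significant figure)
Grey → 8 (second significant figure)
Yellow → ×10^4 multiplier
Silver → ±10% tolerance
98 × 10000 = 980000 Ω

980000 Ω ±10%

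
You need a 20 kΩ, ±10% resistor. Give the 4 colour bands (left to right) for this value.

20000 Ω = 20 × 10^3.
2 → red
0 → black
Multiplier 10^3 → orange.
±10% tolerance → silver.

red, black, orange, silver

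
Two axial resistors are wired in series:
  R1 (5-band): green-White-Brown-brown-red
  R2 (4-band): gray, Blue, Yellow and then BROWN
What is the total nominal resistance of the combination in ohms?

R1: green, white, brown → 591; brown ×10 → 5910 Ω.
R2: grey, blue → 86; yellow ×10^4 → 860000 Ω.
Series: 5910 + 860000 = 865910 Ω.

865910 Ω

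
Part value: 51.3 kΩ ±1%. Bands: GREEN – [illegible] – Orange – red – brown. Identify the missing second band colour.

51300 Ω = 513 × 10^2.
The second band gives digit 1 of the significand, and 1 is brown.

brown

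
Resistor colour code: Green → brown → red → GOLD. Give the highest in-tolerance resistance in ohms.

Green → 5 (first significant figure)
Brown → 1 (second significant figure)
Red → ×10^2 multiplier
Gold → ±5% tolerance
51 × 100 = 5100 Ω
Highest = 5100 × (1 + 5/100) = 5355 Ω.

5355 Ω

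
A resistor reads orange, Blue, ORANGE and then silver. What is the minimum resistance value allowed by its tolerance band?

Orange → 3 (first significant figure)
Blue → 6 (second significant figure)
Orange → ×10^3 multiplier
Silver → ±10% tolerance
36 × 1000 = 36000 Ω
Minimum = 36000 × (1 − 10/100) = 32400 Ω.

32400 Ω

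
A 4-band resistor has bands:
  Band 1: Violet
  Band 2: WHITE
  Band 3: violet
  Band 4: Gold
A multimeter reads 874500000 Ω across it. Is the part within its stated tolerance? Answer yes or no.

no

Violet → 7 (first significant figure)
White → 9 (second significant figure)
Violet → ×10^7 multiplier
Gold → ±5% tolerance
79 × 10000000 = 790000000 Ω
Allowed range: 750500000 Ω to 829500000 Ω.
874500000 Ω lies outside that range.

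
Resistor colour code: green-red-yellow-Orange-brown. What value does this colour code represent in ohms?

524000 Ω

Green → 5 (first significant figure)
Red → 2 (second significant figure)
Yellow → 4 (third significant figure)
Orange → ×10^3 multiplier
524 × 1000 = 524000 Ω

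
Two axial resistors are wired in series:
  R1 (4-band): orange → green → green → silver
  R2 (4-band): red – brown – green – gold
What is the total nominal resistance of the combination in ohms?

5600000 Ω

R1: orange, green → 35; green ×10^5 → 3500000 Ω.
R2: red, brown → 21; green ×10^5 → 2100000 Ω.
Series: 3500000 + 2100000 = 5600000 Ω.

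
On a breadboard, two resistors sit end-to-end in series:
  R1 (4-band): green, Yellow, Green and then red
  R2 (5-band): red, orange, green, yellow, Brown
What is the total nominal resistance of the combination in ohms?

7750000 Ω

R1: green, yellow → 54; green ×10^5 → 5400000 Ω.
R2: red, orange, green → 235; yellow ×10^4 → 2350000 Ω.
Series: 5400000 + 2350000 = 7750000 Ω.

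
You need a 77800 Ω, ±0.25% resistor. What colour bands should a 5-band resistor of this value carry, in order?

77800 Ω = 778 × 10^2.
7 → violet
7 → violet
8 → grey
Multiplier 10^2 → red.
±0.25% tolerance → blue.

violet, violet, grey, red, blue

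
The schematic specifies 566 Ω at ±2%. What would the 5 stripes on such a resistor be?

green, blue, blue, black, red

566 Ω = 566 × 10^0.
5 → green
6 → blue
6 → blue
Multiplier 10^0 → black.
±2% tolerance → red.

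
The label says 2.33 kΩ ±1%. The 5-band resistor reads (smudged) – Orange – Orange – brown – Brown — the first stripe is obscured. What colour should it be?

2330 Ω = 233 × 10^1.
The first band gives digit 2 of the significand, and 2 is red.

red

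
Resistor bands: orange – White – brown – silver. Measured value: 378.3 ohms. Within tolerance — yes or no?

yes

Orange → 3 (first significant figure)
White → 9 (second significant figure)
Brown → ×10 multiplier
Silver → ±10% tolerance
39 × 10 = 390 Ω
Allowed range: 351 Ω to 429 Ω.
378.3 ohms lies inside that range.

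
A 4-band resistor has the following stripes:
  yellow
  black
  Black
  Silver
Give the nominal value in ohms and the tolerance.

Yellow → 4 (first significant figure)
Black → 0 (second significant figure)
Black → ×1 multiplier
Silver → ±10% tolerance
40 × 1 = 40 Ω

40 Ω ±10%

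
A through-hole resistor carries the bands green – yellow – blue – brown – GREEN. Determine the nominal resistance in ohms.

Green → 5 (first significant figure)
Yellow → 4 (second significant figure)
Blue → 6 (third significant figure)
Brown → ×10 multiplier
546 × 10 = 5460 Ω

5460 Ω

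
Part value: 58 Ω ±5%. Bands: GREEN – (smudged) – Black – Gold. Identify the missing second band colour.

58 Ω = 58 × 10^0.
The second band gives digit 8 of the significand, and 8 is grey.

grey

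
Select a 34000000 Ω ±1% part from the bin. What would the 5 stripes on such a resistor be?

orange, yellow, black, green, brown

34000000 Ω = 340 × 10^5.
3 → orange
4 → yellow
0 → black
Multiplier 10^5 → green.
±1% tolerance → brown.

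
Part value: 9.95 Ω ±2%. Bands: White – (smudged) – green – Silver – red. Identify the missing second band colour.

9.95 Ω = 995 × 10^-2.
The second band gives digit 9 of the significand, and 9 is white.

white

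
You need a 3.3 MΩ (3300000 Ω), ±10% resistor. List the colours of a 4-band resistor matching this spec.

3300000 Ω = 33 × 10^5.
3 → orange
3 → orange
Multiplier 10^5 → green.
±10% tolerance → silver.

orange, orange, green, silver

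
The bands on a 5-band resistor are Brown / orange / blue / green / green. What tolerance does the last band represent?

±0.5%

The last band, green, is the tolerance band.
Green corresponds to ±0.5%.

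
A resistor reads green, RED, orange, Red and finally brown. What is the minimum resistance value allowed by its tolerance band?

51777 Ω

Green → 5 (first significant figure)
Red → 2 (second significant figure)
Orange → 3 (third significant figure)
Red → ×10^2 multiplier
Brown → ±1% tolerance
523 × 100 = 52300 Ω
Minimum = 52300 × (1 − 1/100) = 51777 Ω.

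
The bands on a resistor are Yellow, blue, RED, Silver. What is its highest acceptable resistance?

Yellow → 4 (first significant figure)
Blue → 6 (second significant figure)
Red → ×10^2 multiplier
Silver → ±10% tolerance
46 × 100 = 4600 Ω
Highest = 4600 × (1 + 10/100) = 5060 Ω.

5060 Ω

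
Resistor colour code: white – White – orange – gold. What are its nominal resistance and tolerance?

White → 9 (first significant figure)
White → 9 (second significant figure)
Orange → ×10^3 multiplier
Gold → ±5% tolerance
99 × 1000 = 99000 Ω

99000 Ω ±5%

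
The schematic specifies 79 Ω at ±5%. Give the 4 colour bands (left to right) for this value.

79 Ω = 79 × 10^0.
7 → violet
9 → white
Multiplier 10^0 → black.
±5% tolerance → gold.

violet, white, black, gold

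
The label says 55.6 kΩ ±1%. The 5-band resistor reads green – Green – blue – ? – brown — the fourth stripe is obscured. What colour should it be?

red

55600 Ω = 556 × 10^2.
The fourth band is the multiplier, 10^2, which is red.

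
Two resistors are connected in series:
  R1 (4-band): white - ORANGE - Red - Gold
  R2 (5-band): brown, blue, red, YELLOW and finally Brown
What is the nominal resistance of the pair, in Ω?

R1: white, orange → 93; red ×10^2 → 9300 Ω.
R2: brown, blue, red → 162; yellow ×10^4 → 1620000 Ω.
Series: 9300 + 1620000 = 1629300 Ω.

1629300 Ω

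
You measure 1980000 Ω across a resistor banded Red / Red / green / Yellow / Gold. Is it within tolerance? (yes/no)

Red → 2 (first significant figure)
Red → 2 (second significant figure)
Green → 5 (third significant figure)
Yellow → ×10^4 multiplier
Gold → ±5% tolerance
225 × 10000 = 2250000 Ω
Allowed range: 2137500 Ω to 2362500 Ω.
1980000 Ω lies outside that range.

no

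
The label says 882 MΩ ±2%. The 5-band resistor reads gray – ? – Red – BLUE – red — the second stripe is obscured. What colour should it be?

grey

882000000 Ω = 882 × 10^6.
The second band gives digit 8 of the significand, and 8 is grey.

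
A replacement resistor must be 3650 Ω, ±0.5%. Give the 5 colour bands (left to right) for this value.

3650 Ω = 365 × 10^1.
3 → orange
6 → blue
5 → green
Multiplier 10^1 → brown.
±0.5% tolerance → green.

orange, blue, green, brown, green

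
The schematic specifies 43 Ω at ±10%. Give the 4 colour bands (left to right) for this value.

43 Ω = 43 × 10^0.
4 → yellow
3 → orange
Multiplier 10^0 → black.
±10% tolerance → silver.

yellow, orange, black, silver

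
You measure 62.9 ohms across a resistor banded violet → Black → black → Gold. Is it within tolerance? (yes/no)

Violet → 7 (first significant figure)
Black → 0 (second significant figure)
Black → ×1 multiplier
Gold → ±5% tolerance
70 × 1 = 70 Ω
Allowed range: 66.5 Ω to 73.5 Ω.
62.9 ohms lies outside that range.

no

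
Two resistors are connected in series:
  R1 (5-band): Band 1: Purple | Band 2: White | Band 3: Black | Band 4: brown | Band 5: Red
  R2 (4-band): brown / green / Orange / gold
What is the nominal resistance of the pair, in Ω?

22900 Ω

R1: violet, white, black → 790; brown ×10 → 7900 Ω.
R2: brown, green → 15; orange ×10^3 → 15000 Ω.
Series: 7900 + 15000 = 22900 Ω.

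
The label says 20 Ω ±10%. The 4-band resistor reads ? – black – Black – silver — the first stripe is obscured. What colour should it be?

red

20 Ω = 20 × 10^0.
The first band gives digit 2 of the significand, and 2 is red.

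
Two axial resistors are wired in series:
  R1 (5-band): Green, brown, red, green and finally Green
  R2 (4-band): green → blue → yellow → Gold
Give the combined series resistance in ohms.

R1: green, brown, red → 512; green ×10^5 → 51200000 Ω.
R2: green, blue → 56; yellow ×10^4 → 560000 Ω.
Series: 51200000 + 560000 = 51760000 Ω.

51760000 Ω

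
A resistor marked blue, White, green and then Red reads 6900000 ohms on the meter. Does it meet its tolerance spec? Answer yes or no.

Blue → 6 (first significant figure)
White → 9 (second significant figure)
Green → ×10^5 multiplier
Red → ±2% tolerance
69 × 100000 = 6900000 Ω
Allowed range: 6762000 Ω to 7038000 Ω.
6900000 ohms lies inside that range.

yes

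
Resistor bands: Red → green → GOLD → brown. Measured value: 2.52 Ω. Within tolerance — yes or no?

Red → 2 (first significant figure)
Green → 5 (second significant figure)
Gold → ×0.1 multiplier
Brown → ±1% tolerance
25 × 0.1 = 2.5 Ω
Allowed range: 2.475 Ω to 2.525 Ω.
2.52 Ω lies inside that range.

yes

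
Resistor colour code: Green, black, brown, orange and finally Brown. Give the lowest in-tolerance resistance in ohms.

Green → 5 (first significant figure)
Black → 0 (second significant figure)
Brown → 1 (third significant figure)
Orange → ×10^3 multiplier
Brown → ±1% tolerance
501 × 1000 = 501000 Ω
Lowest = 501000 × (1 − 1/100) = 495990 Ω.

495990 Ω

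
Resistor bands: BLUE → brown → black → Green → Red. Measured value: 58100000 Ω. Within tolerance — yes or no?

Blue → 6 (first significant figure)
Brown → 1 (second significant figure)
Black → 0 (third significant figure)
Green → ×10^5 multiplier
Red → ±2% tolerance
610 × 100000 = 61000000 Ω
Allowed range: 59780000 Ω to 62220000 Ω.
58100000 Ω lies outside that range.

no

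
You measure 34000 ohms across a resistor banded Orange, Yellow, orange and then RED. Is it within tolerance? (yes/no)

Orange → 3 (first significant figure)
Yellow → 4 (second significant figure)
Orange → ×10^3 multiplier
Red → ±2% tolerance
34 × 1000 = 34000 Ω
Allowed range: 33320 Ω to 34680 Ω.
34000 ohms lies inside that range.

yes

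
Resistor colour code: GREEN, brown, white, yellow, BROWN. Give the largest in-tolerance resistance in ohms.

5241900 Ω

Green → 5 (first significant figure)
Brown → 1 (second significant figure)
White → 9 (third significant figure)
Yellow → ×10^4 multiplier
Brown → ±1% tolerance
519 × 10000 = 5190000 Ω
Largest = 5190000 × (1 + 1/100) = 5241900 Ω.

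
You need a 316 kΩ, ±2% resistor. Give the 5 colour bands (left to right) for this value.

orange, brown, blue, orange, red

316000 Ω = 316 × 10^3.
3 → orange
1 → brown
6 → blue
Multiplier 10^3 → orange.
±2% tolerance → red.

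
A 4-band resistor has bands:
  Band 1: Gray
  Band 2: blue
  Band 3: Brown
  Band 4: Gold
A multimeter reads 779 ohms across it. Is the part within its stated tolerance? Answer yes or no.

no

Grey → 8 (first significant figure)
Blue → 6 (second significant figure)
Brown → ×10 multiplier
Gold → ±5% tolerance
86 × 10 = 860 Ω
Allowed range: 817 Ω to 903 Ω.
779 ohms lies outside that range.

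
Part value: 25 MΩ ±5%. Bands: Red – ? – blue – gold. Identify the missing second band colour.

25000000 Ω = 25 × 10^6.
The second band gives digit 5 of the significand, and 5 is green.

green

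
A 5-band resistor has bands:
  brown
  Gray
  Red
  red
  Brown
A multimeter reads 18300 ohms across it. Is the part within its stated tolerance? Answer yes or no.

Brown → 1 (first significant figure)
Grey → 8 (second significant figure)
Red → 2 (third significant figure)
Red → ×10^2 multiplier
Brown → ±1% tolerance
182 × 100 = 18200 Ω
Allowed range: 18018 Ω to 18382 Ω.
18300 ohms lies inside that range.

yes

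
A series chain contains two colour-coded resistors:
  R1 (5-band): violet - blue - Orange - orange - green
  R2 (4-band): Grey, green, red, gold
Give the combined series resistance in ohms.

771500 Ω

R1: violet, blue, orange → 763; orange ×10^3 → 763000 Ω.
R2: grey, green → 85; red ×10^2 → 8500 Ω.
Series: 763000 + 8500 = 771500 Ω.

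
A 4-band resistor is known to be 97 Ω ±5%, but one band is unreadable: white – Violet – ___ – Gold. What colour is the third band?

black

97 Ω = 97 × 10^0.
The third band is the multiplier, 10^0, which is black.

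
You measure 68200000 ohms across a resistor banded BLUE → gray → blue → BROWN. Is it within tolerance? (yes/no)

Blue → 6 (first significant figure)
Grey → 8 (second significant figure)
Blue → ×10^6 multiplier
Brown → ±1% tolerance
68 × 1000000 = 68000000 Ω
Allowed range: 67320000 Ω to 68680000 Ω.
68200000 ohms lies inside that range.

yes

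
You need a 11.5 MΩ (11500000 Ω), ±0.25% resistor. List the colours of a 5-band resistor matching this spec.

brown, brown, green, green, blue

11500000 Ω = 115 × 10^5.
1 → brown
1 → brown
5 → green
Multiplier 10^5 → green.
±0.25% tolerance → blue.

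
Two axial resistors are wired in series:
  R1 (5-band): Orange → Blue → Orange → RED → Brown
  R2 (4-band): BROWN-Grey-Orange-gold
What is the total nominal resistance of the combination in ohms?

R1: orange, blue, orange → 363; red ×10^2 → 36300 Ω.
R2: brown, grey → 18; orange ×10^3 → 18000 Ω.
Series: 36300 + 18000 = 54300 Ω.

54300 Ω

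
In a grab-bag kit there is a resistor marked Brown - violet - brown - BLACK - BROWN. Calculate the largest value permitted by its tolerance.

172.71 Ω

Brown → 1 (first significant figure)
Violet → 7 (second significant figure)
Brown → 1 (third significant figure)
Black → ×1 multiplier
Brown → ±1% tolerance
171 × 1 = 171 Ω
Largest = 171 × (1 + 1/100) = 172.71 Ω.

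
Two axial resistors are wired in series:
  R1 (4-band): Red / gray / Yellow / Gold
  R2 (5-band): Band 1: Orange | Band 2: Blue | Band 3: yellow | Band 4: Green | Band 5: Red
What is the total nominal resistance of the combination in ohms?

R1: red, grey → 28; yellow ×10^4 → 280000 Ω.
R2: orange, blue, yellow → 364; green ×10^5 → 36400000 Ω.
Series: 280000 + 36400000 = 36680000 Ω.

36680000 Ω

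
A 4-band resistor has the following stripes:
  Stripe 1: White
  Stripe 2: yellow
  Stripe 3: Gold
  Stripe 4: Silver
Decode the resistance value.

White → 9 (first significant figure)
Yellow → 4 (second significant figure)
Gold → ×0.1 multiplier
94 × 0.1 = 9.4 Ω

9.4 Ω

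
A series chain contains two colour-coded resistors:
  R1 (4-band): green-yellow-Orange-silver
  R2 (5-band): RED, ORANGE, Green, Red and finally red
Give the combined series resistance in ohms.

R1: green, yellow → 54; orange ×10^3 → 54000 Ω.
R2: red, orange, green → 235; red ×10^2 → 23500 Ω.
Series: 54000 + 23500 = 77500 Ω.

77500 Ω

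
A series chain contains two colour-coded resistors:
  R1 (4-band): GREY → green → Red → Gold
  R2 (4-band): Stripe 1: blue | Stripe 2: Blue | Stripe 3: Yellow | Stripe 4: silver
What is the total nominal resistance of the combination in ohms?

R1: grey, green → 85; red ×10^2 → 8500 Ω.
R2: blue, blue → 66; yellow ×10^4 → 660000 Ω.
Series: 8500 + 660000 = 668500 Ω.

668500 Ω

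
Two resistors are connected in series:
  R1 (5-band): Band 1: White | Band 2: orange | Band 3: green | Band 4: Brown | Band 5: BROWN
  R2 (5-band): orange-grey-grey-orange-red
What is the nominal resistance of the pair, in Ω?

397350 Ω

R1: white, orange, green → 935; brown ×10 → 9350 Ω.
R2: orange, grey, grey → 388; orange ×10^3 → 388000 Ω.
Series: 9350 + 388000 = 397350 Ω.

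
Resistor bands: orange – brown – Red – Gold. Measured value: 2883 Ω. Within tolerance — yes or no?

Orange → 3 (first significant figure)
Brown → 1 (second significant figure)
Red → ×10^2 multiplier
Gold → ±5% tolerance
31 × 100 = 3100 Ω
Allowed range: 2945 Ω to 3255 Ω.
2883 Ω lies outside that range.

no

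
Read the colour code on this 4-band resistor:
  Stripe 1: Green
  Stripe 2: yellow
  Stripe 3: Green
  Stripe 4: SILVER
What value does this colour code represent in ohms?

Green → 5 (first significant figure)
Yellow → 4 (second significant figure)
Green → ×10^5 multiplier
54 × 100000 = 5400000 Ω

5400000 Ω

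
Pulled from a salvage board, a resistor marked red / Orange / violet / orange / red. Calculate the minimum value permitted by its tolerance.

232260 Ω

Red → 2 (first significant figure)
Orange → 3 (second significant figure)
Violet → 7 (third significant figure)
Orange → ×10^3 multiplier
Red → ±2% tolerance
237 × 1000 = 237000 Ω
Minimum = 237000 × (1 − 2/100) = 232260 Ω.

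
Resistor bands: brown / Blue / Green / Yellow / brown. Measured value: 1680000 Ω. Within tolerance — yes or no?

no

Brown → 1 (first significant figure)
Blue → 6 (second significant figure)
Green → 5 (third significant figure)
Yellow → ×10^4 multiplier
Brown → ±1% tolerance
165 × 10000 = 1650000 Ω
Allowed range: 1633500 Ω to 1666500 Ω.
1680000 Ω lies outside that range.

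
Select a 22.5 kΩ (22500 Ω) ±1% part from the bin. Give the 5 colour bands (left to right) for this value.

red, red, green, red, brown

22500 Ω = 225 × 10^2.
2 → red
2 → red
5 → green
Multiplier 10^2 → red.
±1% tolerance → brown.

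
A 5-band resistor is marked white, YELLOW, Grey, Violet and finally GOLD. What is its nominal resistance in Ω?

White → 9 (first significant figure)
Yellow → 4 (second significant figure)
Grey → 8 (third significant figure)
Violet → ×10^7 multiplier
948 × 10000000 = 9480000000 Ω

9480000000 Ω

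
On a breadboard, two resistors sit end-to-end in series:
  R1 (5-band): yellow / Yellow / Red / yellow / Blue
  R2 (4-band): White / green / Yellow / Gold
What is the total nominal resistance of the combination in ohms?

R1: yellow, yellow, red → 442; yellow ×10^4 → 4420000 Ω.
R2: white, green → 95; yellow ×10^4 → 950000 Ω.
Series: 4420000 + 950000 = 5370000 Ω.

5370000 Ω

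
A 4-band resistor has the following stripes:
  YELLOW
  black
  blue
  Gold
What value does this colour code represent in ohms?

40000000 Ω

Yellow → 4 (first significant figure)
Black → 0 (second significant figure)
Blue → ×10^6 multiplier
40 × 1000000 = 40000000 Ω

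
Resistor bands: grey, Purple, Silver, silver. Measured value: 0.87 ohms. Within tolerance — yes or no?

Grey → 8 (first significant figure)
Violet → 7 (second significant figure)
Silver → ×0.01 multiplier
Silver → ±10% tolerance
87 × 0.01 = 0.87 Ω
Allowed range: 0.783 Ω to 0.957 Ω.
0.87 ohms lies inside that range.

yes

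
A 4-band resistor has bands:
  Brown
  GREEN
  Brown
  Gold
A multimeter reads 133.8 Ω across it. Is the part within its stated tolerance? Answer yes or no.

no

Brown → 1 (first significant figure)
Green → 5 (second significant figure)
Brown → ×10 multiplier
Gold → ±5% tolerance
15 × 10 = 150 Ω
Allowed range: 142.5 Ω to 157.5 Ω.
133.8 Ω lies outside that range.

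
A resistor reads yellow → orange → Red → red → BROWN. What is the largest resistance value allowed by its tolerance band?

43632 Ω

Yellow → 4 (first significant figure)
Orange → 3 (second significant figure)
Red → 2 (third significant figure)
Red → ×10^2 multiplier
Brown → ±1% tolerance
432 × 100 = 43200 Ω
Largest = 43200 × (1 + 1/100) = 43632 Ω.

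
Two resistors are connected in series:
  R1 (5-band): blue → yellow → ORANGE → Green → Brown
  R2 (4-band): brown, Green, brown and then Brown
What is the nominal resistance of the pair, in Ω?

R1: blue, yellow, orange → 643; green ×10^5 → 64300000 Ω.
R2: brown, green → 15; brown ×10 → 150 Ω.
Series: 64300000 + 150 = 64300150 Ω.

64300150 Ω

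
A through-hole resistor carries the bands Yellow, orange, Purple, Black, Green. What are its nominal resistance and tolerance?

437 Ω ±0.5%

Yellow → 4 (first significant figure)
Orange → 3 (second significant figure)
Violet → 7 (third significant figure)
Black → ×1 multiplier
Green → ±0.5% tolerance
437 × 1 = 437 Ω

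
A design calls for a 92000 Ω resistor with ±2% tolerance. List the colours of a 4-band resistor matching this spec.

white, red, orange, red

92000 Ω = 92 × 10^3.
9 → white
2 → red
Multiplier 10^3 → orange.
±2% tolerance → red.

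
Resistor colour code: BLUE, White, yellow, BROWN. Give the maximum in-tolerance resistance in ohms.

696900 Ω

Blue → 6 (first significant figure)
White → 9 (second significant figure)
Yellow → ×10^4 multiplier
Brown → ±1% tolerance
69 × 10000 = 690000 Ω
Maximum = 690000 × (1 + 1/100) = 696900 Ω.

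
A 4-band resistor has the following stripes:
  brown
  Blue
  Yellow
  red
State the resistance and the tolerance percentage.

Brown → 1 (first significant figure)
Blue → 6 (second significant figure)
Yellow → ×10^4 multiplier
Red → ±2% tolerance
16 × 10000 = 160000 Ω

160000 Ω ±2%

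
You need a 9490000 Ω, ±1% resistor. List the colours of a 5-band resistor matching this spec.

white, yellow, white, yellow, brown

9490000 Ω = 949 × 10^4.
9 → white
4 → yellow
9 → white
Multiplier 10^4 → yellow.
±1% tolerance → brown.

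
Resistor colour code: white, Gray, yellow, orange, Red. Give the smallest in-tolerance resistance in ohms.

964320 Ω

White → 9 (first significant figure)
Grey → 8 (second significant figure)
Yellow → 4 (third significant figure)
Orange → ×10^3 multiplier
Red → ±2% tolerance
984 × 1000 = 984000 Ω
Smallest = 984000 × (1 − 2/100) = 964320 Ω.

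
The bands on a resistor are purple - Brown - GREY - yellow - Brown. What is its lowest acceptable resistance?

Violet → 7 (first significant figure)
Brown → 1 (second significant figure)
Grey → 8 (third significant figure)
Yellow → ×10^4 multiplier
Brown → ±1% tolerance
718 × 10000 = 7180000 Ω
Lowest = 7180000 × (1 − 1/100) = 7108200 Ω.

7108200 Ω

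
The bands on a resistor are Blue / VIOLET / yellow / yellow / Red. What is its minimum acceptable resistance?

Blue → 6 (first significant figure)
Violet → 7 (second significant figure)
Yellow → 4 (third significant figure)
Yellow → ×10^4 multiplier
Red → ±2% tolerance
674 × 10000 = 6740000 Ω
Minimum = 6740000 × (1 − 2/100) = 6605200 Ω.

6605200 Ω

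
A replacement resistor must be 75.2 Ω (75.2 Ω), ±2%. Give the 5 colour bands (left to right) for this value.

75.2 Ω = 752 × 10^-1.
7 → violet
5 → green
2 → red
Multiplier 10^-1 → gold.
±2% tolerance → red.

violet, green, red, gold, red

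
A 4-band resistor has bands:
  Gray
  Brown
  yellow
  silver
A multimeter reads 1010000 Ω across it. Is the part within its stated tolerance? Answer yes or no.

Grey → 8 (first significant figure)
Brown → 1 (second significant figure)
Yellow → ×10^4 multiplier
Silver → ±10% tolerance
81 × 10000 = 810000 Ω
Allowed range: 729000 Ω to 891000 Ω.
1010000 Ω lies outside that range.

no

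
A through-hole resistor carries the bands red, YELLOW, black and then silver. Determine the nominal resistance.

24 Ω

Red → 2 (first significant figure)
Yellow → 4 (second significant figure)
Black → ×1 multiplier
24 × 1 = 24 Ω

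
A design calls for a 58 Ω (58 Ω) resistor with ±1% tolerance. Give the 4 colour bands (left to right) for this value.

green, grey, black, brown

58 Ω = 58 × 10^0.
5 → green
8 → grey
Multiplier 10^0 → black.
±1% tolerance → brown.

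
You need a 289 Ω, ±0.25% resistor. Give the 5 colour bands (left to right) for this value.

red, grey, white, black, blue

289 Ω = 289 × 10^0.
2 → red
8 → grey
9 → white
Multiplier 10^0 → black.
±0.25% tolerance → blue.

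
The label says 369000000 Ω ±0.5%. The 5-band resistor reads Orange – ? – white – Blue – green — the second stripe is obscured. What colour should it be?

blue

369000000 Ω = 369 × 10^6.
The second band gives digit 6 of the significand, and 6 is blue.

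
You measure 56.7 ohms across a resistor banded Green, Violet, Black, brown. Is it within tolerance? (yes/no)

Green → 5 (first significant figure)
Violet → 7 (second significant figure)
Black → ×1 multiplier
Brown → ±1% tolerance
57 × 1 = 57 Ω
Allowed range: 56.43 Ω to 57.57 Ω.
56.7 ohms lies inside that range.

yes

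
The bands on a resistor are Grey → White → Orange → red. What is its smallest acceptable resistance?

Grey → 8 (first significant figure)
White → 9 (second significant figure)
Orange → ×10^3 multiplier
Red → ±2% tolerance
89 × 1000 = 89000 Ω
Smallest = 89000 × (1 − 2/100) = 87220 Ω.

87220 Ω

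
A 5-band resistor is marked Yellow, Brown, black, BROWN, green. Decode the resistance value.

4100 Ω

Yellow → 4 (first significant figure)
Brown → 1 (second significant figure)
Black → 0 (third significant figure)
Brown → ×10 multiplier
410 × 10 = 4100 Ω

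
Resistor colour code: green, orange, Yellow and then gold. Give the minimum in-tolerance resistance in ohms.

Green → 5 (first significant figure)
Orange → 3 (second significant figure)
Yellow → ×10^4 multiplier
Gold → ±5% tolerance
53 × 10000 = 530000 Ω
Minimum = 530000 × (1 − 5/100) = 503500 Ω.

503500 Ω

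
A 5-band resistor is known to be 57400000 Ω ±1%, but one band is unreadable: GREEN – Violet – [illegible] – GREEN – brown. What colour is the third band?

yellow

57400000 Ω = 574 × 10^5.
The third band gives digit 4 of the significand, and 4 is yellow.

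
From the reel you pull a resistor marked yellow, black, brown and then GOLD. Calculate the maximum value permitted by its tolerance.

Yellow → 4 (first significant figure)
Black → 0 (second significant figure)
Brown → ×10 multiplier
Gold → ±5% tolerance
40 × 10 = 400 Ω
Maximum = 400 × (1 + 5/100) = 420 Ω.

420 Ω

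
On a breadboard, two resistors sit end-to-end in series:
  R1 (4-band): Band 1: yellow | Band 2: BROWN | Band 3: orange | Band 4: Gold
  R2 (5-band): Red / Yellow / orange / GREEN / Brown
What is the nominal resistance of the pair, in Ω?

R1: yellow, brown → 41; orange ×10^3 → 41000 Ω.
R2: red, yellow, orange → 243; green ×10^5 → 24300000 Ω.
Series: 41000 + 24300000 = 24341000 Ω.

24341000 Ω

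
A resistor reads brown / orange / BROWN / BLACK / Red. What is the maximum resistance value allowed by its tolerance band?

Brown → 1 (first significant figure)
Orange → 3 (second significant figure)
Brown → 1 (third significant figure)
Black → ×1 multiplier
Red → ±2% tolerance
131 × 1 = 131 Ω
Maximum = 131 × (1 + 2/100) = 133.62 Ω.

133.62 Ω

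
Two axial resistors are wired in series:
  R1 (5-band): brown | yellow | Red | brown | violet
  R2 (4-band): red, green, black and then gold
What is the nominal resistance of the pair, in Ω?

R1: brown, yellow, red → 142; brown ×10 → 1420 Ω.
R2: red, green → 25; black ×1 → 25 Ω.
Series: 1420 + 25 = 1445 Ω.

1445 Ω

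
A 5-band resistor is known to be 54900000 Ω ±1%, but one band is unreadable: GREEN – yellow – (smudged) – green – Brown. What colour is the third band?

54900000 Ω = 549 × 10^5.
The third band gives digit 9 of the significand, and 9 is white.

white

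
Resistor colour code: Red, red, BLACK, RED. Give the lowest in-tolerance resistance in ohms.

Red → 2 (first significant figure)
Red → 2 (second significant figure)
Black → ×1 multiplier
Red → ±2% tolerance
22 × 1 = 22 Ω
Lowest = 22 × (1 − 2/100) = 21.56 Ω.

21.56 Ω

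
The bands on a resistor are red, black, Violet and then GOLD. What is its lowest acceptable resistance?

190000000 Ω

Red → 2 (first significant figure)
Black → 0 (second significant figure)
Violet → ×10^7 multiplier
Gold → ±5% tolerance
20 × 10000000 = 200000000 Ω
Lowest = 200000000 × (1 − 5/100) = 190000000 Ω.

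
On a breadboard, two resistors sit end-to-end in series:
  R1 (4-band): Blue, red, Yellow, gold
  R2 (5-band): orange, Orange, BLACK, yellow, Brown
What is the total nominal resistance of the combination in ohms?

3920000 Ω

R1: blue, red → 62; yellow ×10^4 → 620000 Ω.
R2: orange, orange, black → 330; yellow ×10^4 → 3300000 Ω.
Series: 620000 + 3300000 = 3920000 Ω.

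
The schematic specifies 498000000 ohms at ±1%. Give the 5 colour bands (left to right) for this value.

yellow, white, grey, blue, brown

498000000 Ω = 498 × 10^6.
4 → yellow
9 → white
8 → grey
Multiplier 10^6 → blue.
±1% tolerance → brown.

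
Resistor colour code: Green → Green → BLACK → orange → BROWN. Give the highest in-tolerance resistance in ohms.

Green → 5 (first significant figure)
Green → 5 (second significant figure)
Black → 0 (third significant figure)
Orange → ×10^3 multiplier
Brown → ±1% tolerance
550 × 1000 = 550000 Ω
Highest = 550000 × (1 + 1/100) = 555500 Ω.

555500 Ω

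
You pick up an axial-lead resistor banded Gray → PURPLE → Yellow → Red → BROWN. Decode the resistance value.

87400 Ω

Grey → 8 (first significant figure)
Violet → 7 (second significant figure)
Yellow → 4 (third significant figure)
Red → ×10^2 multiplier
874 × 100 = 87400 Ω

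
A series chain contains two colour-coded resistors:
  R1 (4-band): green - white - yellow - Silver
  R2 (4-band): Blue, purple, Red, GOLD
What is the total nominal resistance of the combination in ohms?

R1: green, white → 59; yellow ×10^4 → 590000 Ω.
R2: blue, violet → 67; red ×10^2 → 6700 Ω.
Series: 590000 + 6700 = 596700 Ω.

596700 Ω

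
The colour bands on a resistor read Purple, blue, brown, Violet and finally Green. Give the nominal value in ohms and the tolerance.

Violet → 7 (first significant figure)
Blue → 6 (second significant figure)
Brown → 1 (third significant figure)
Violet → ×10^7 multiplier
Green → ±0.5% tolerance
761 × 10000000 = 7610000000 Ω

7610000000 Ω ±0.5%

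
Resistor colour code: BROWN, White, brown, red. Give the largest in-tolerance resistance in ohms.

193.8 Ω

Brown → 1 (first significant figure)
White → 9 (second significant figure)
Brown → ×10 multiplier
Red → ±2% tolerance
19 × 10 = 190 Ω
Largest = 190 × (1 + 2/100) = 193.8 Ω.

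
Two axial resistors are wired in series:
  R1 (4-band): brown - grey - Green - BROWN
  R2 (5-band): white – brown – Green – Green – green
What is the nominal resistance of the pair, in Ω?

93300000 Ω

R1: brown, grey → 18; green ×10^5 → 1800000 Ω.
R2: white, brown, green → 915; green ×10^5 → 91500000 Ω.
Series: 1800000 + 91500000 = 93300000 Ω.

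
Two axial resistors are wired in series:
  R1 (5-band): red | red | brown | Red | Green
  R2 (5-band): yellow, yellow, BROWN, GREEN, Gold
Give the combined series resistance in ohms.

44122100 Ω

R1: red, red, brown → 221; red ×10^2 → 22100 Ω.
R2: yellow, yellow, brown → 441; green ×10^5 → 44100000 Ω.
Series: 22100 + 44100000 = 44122100 Ω.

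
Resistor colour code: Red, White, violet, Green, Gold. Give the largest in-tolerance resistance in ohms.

Red → 2 (first significant figure)
White → 9 (second significant figure)
Violet → 7 (third significant figure)
Green → ×10^5 multiplier
Gold → ±5% tolerance
297 × 100000 = 29700000 Ω
Largest = 29700000 × (1 + 5/100) = 31185000 Ω.

31185000 Ω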